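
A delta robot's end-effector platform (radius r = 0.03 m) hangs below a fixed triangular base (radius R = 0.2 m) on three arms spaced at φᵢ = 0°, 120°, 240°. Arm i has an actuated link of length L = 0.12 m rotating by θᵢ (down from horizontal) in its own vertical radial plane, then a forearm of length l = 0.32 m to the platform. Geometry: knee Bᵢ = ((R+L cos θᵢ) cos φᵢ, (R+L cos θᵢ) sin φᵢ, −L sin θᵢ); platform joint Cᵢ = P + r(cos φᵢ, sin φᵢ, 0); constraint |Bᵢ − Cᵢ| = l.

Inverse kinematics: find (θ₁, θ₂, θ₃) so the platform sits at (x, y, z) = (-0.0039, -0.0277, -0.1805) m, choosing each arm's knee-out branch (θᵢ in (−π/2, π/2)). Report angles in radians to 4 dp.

θ₁ = 0.3489, θ₂ = 0.5238, θ₃ = 0.0004

φ1=0.0° → target in arm frame (-0.0039, -0.0277)
  A=0.1739, B=-0.1805, C=(l²−L²−A²−y'²−z²)/(2L)=0.1017
  θ1 = atan2(B,A) + arccos(C/0.2506) = 0.3489
arm 2 (φ=120.0°): x'=-0.0220, y'=0.0172
  A=0.1920, B=-0.1805, C=(l²−L²−A²−y'²−z²)/(2L)=0.0760
  θ2 = atan2(B,A) + arccos(C/0.2636) = 0.5238
φ3=240.0° → target in arm frame (0.0259, 0.0105)
  A=0.1441, B=-0.1805, C=(l²−L²−A²−y'²−z²)/(2L)=0.1440
  γ=atan2(-0.1805,0.1441)=-0.8972;  ψ=arccos(0.6235)=0.8976;  θ3=γ+ψ≈0.0004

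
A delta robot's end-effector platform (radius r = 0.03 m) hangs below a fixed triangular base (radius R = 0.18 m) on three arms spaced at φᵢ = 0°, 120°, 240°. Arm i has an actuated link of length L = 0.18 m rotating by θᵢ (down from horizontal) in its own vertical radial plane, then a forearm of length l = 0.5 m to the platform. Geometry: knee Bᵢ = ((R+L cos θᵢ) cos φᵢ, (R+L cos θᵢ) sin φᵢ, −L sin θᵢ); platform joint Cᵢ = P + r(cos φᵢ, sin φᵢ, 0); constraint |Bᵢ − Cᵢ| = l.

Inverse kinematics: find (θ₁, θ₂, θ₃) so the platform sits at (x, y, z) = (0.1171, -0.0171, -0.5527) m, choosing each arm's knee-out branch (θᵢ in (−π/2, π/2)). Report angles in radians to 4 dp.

arm 1 (φ=0.0°): x'=0.1171, y'=-0.0171
  A=0.0329, B=-0.5527, C=(l²−L²−A²−y'²−z²)/(2L)=-0.2479
  γ=atan2(-0.5527,0.0329)=-1.5113;  ψ=arccos(-0.4478)=2.0351;  θ1=γ+ψ≈0.5237
φ2=120.0° → target in arm frame (-0.0734, -0.0929)
  A=0.2234, B=-0.5527, C=(l²−L²−A²−y'²−z²)/(2L)=-0.4066
  √(A²+B²)=0.5961;  θ2 = -1.1867+2.3215 ≈ 1.1347
φ3=240.0° → target in arm frame (-0.0437, 0.1100)
  A=0.1937, B=-0.5527, C=(l²−L²−A²−y'²−z²)/(2L)=-0.3820
  √(A²+B²)=0.5857;  θ3 = -1.2336+2.2812 ≈ 1.0476

θ₁ = 0.5237, θ₂ = 1.1347, θ₃ = 1.0476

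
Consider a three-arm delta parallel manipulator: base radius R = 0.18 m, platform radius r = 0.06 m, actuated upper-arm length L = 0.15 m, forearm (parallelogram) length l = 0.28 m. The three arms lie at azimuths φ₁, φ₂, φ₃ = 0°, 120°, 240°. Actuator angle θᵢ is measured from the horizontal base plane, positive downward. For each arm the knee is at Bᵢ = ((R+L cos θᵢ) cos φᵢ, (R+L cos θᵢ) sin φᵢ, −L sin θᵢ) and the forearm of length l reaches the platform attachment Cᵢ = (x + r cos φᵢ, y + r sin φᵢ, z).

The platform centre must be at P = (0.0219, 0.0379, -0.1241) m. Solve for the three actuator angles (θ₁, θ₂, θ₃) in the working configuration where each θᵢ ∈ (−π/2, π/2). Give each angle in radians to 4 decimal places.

arm 1 (φ=0.0°): x'=0.0219, y'=0.0379
  e−x'=0.0981;  (l²−L²−(e−x')²−y'²−z²)/2L = 0.0981
  √(A²+B²)=0.1582;  θ1 = -0.9019+0.9016 ≈ -0.0002
rotate P by −φ2: (0.0219, -0.0379, -0.1241)
  e−x'=0.0981;  (l²−L²−(e−x')²−y'²−z²)/2L = 0.0981
  √(A²+B²)=0.1582;  θ2 = -0.9017+0.9019 ≈ 0.0002
arm 3 (φ=240.0°): x'=-0.0438, y'=0.0000
  A cos θ + B sin θ = C:  0.1638·cos θ + -0.1241·sin θ = 0.0456
  √(A²+B²)=0.2055;  θ3 = -0.6484+1.3471 ≈ 0.6986

θ₁ = -0.0002, θ₂ = 0.0002, θ₃ = 0.6986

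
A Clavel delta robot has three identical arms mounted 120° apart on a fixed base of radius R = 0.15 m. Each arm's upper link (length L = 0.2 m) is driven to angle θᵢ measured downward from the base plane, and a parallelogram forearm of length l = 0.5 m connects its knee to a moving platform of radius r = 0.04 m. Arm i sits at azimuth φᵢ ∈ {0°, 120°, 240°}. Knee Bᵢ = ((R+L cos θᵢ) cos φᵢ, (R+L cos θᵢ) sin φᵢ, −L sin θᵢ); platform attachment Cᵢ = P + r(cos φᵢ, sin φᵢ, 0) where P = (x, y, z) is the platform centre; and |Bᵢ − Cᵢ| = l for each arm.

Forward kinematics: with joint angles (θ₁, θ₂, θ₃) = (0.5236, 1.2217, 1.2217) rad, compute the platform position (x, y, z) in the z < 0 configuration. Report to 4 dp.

(0.1695, 0.0000, -0.5869)

φ1=0.0°: virtual centre (0.2832, 0.0000, -0.1000), radius l
φ2=120.0°: virtual centre (-0.0892, 0.1545, -0.1879), radius l
arm 3 at φ=240.0°: e+L cos θ3 = 0.1784;  S3 = (-0.0892, -0.1545, -0.1879)
subtract pairs → two planes through P
plane₁₂: -0.7448x+0.3090y+-0.1759z = -0.0231
Cramer: x(z) = 0.0310-0.2361z;  y(z) = 0.0000+0.0000z
quadratic in z: (1.0558)z²+(0.3191)z+(-0.1764)=0, √Δ=0.9201 → z ∈ {-0.5869, 0.2846}; z = -0.5869 (taking z<0)
x = 0.1695, y = 0.0000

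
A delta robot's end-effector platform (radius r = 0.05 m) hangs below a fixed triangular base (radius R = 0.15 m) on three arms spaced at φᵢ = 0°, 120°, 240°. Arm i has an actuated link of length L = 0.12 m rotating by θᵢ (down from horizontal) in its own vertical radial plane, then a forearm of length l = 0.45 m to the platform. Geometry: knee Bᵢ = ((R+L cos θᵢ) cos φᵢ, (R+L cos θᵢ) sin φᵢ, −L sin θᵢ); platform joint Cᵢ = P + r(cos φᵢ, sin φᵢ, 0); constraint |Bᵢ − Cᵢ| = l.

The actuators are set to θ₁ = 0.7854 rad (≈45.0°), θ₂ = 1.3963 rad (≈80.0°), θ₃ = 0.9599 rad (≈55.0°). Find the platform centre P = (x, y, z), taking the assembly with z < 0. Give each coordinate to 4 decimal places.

(0.0677, -0.0664, -0.5142)

φ1=0.0°: virtual centre (0.1849, 0.0000, -0.0849), radius l
arm 2 at φ=120.0°: (R−r)+L cos θ2 = 0.1208;  O2 = (-0.0604, 0.1046, -0.1182)
O3 = (0.1688·cos240.0°, 0.1688·sin240.0°, -0.0983) = (-0.0844, -0.1462, -0.0983)
eliminate P² terms by subtracting sphere 1 from 2 and 3
plane₁₂: -0.4905x+0.2093y+-0.0666z = -0.0128
det = 0.2562;  x = 0.0172+-0.0981z,  y = -0.0208+0.0886z
sphere 1 gives Az²+Bz+C=0 with A=1.0175, B=0.1989, C=-0.1668;  B²−4AC=0.7183;  roots -0.5142, 0.3187;  negative root z = -0.5142
x = 0.0677, y = -0.0664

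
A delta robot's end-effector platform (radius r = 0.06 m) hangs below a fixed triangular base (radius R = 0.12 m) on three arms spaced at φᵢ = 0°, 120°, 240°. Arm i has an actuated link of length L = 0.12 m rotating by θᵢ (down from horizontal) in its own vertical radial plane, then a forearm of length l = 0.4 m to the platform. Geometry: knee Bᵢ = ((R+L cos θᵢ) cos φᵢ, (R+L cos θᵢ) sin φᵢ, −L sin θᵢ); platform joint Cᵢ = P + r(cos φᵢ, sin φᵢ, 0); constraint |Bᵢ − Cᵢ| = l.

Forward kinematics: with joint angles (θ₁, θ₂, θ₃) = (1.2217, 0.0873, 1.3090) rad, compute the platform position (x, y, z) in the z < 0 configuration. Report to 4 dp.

φ1=0.0°: virtual centre (0.1010, 0.0000, -0.1128), radius l
arm 2 at φ=120.0°: e+L cos θ2 = 0.1795;  S2 = (-0.0898, 0.1555, -0.0105)
φ3=240.0°: virtual centre (-0.0455, -0.0789, -0.1159), radius l
subtract pairs → two planes through P
linear system: -0.3816x+0.3110y = 0.0094−0.2046z; -0.2931x+-0.1577y = -0.0012−-0.0063z
Cramer: x(z) = -0.0074+0.2003z;  y(z) = 0.0213-0.4122z
sphere 1 gives Az²+Bz+C=0 with A=1.2100, B=0.1646, C=-0.1351;  B²−4AC=0.6809;  roots -0.4090, 0.2730;  negative root z = -0.4090
x = -0.0893, y = 0.1898

(-0.0893, 0.1898, -0.4090)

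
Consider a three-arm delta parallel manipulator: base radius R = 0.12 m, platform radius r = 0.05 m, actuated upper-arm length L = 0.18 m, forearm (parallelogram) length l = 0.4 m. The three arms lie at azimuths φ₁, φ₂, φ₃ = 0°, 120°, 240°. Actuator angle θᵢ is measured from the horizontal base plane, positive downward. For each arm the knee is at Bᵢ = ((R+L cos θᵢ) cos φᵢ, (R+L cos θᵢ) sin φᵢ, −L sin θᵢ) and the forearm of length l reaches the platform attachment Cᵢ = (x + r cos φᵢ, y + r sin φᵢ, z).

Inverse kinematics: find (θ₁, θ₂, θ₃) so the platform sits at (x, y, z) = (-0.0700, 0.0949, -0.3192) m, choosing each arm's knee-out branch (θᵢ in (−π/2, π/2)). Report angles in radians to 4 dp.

arm 1 (φ=0.0°): x'=-0.0700, y'=0.0949
  A=0.1400, B=-0.3192, C=(l²−L²−A²−y'²−z²)/(2L)=-0.0080
  √(A²+B²)=0.3486;  θ1 = -1.1575+1.5939 ≈ 0.4364
arm 2 (φ=120.0°): x'=0.1172, y'=0.0132
  A cos θ + B sin θ = C:  -0.0472·cos θ + -0.3192·sin θ = 0.0648
  θ2 = atan2(B,A) + arccos(C/0.3227) = -0.3488
rotate P by −φ3: (-0.0472, -0.1081, -0.3192)
  A cos θ + B sin θ = C:  0.1172·cos θ + -0.3192·sin θ = 0.0008
  θ3 = atan2(B,A) + arccos(C/0.3400) = 0.3494

θ₁ = 0.4364, θ₂ = -0.3488, θ₃ = 0.3494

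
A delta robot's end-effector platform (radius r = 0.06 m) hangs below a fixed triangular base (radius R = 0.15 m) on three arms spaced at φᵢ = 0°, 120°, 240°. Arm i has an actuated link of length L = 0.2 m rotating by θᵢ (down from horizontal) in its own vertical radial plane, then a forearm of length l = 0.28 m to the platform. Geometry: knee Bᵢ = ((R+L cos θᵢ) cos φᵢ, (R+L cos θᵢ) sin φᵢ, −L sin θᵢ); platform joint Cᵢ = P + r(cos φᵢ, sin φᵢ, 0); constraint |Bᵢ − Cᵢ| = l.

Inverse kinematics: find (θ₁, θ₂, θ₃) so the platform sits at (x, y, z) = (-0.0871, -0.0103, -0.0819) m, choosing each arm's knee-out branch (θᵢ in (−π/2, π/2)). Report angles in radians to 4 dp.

θ₁ = 1.1348, θ₂ = 0.0005, θ₃ = -0.3504

rotate P by −φ1: (-0.0871, -0.0103, -0.0819)
  A cos θ + B sin θ = C:  0.1771·cos θ + -0.0819·sin θ = 0.0006
  γ=atan2(-0.0819,0.1771)=-0.4332;  ψ=arccos(0.0028)=1.5680;  θ1=γ+ψ≈1.1348
φ2=120.0° → target in arm frame (0.0346, 0.0806)
  A=0.0554, B=-0.0819, C=(l²−L²−A²−y'²−z²)/(2L)=0.0553
  γ=atan2(-0.0819,0.0554)=-0.9763;  ψ=arccos(0.5597)=0.9768;  θ2=γ+ψ≈0.0005
rotate P by −φ3: (0.0525, -0.0703, -0.0819)
  e−x'=0.0375;  (l²−L²−(e−x')²−y'²−z²)/2L = 0.0634
  γ=atan2(-0.0819,0.0375)=-1.1411;  ψ=arccos(0.7033)=0.7907;  θ3=γ+ψ≈-0.3504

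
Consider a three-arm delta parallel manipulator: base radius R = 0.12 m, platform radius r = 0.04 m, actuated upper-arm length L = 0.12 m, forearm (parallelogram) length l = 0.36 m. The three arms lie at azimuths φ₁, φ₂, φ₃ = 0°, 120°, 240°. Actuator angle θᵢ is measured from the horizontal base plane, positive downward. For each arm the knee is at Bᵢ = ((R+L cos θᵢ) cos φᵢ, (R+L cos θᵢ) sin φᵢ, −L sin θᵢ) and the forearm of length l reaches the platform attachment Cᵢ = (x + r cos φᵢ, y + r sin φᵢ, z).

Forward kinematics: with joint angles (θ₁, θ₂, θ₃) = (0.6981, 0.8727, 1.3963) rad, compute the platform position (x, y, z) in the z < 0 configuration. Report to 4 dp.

(0.0714, 0.0778, -0.4140)

arm 1 at φ=0.0°: e+L cos θ1 = 0.1719;  S1 = (0.1719, 0.0000, -0.0771)
S2 = (0.1571·cos120.0°, 0.1571·sin120.0°, -0.0919) = (-0.0786, 0.1361, -0.0919)
φ3=240.0°: virtual centre (-0.0504, -0.0873, -0.1182), radius l
|S₂|²−|S₁|² = -0.0024;  |S₃|²−|S₁|² = -0.0114
plane₁₂: -0.5010x+0.2722y+-0.0296z = -0.0024
Cramer: x(z) = 0.0168-0.1319z;  y(z) = 0.0223-0.1341z
into |P−S₁|² = l²: 1.0354z² + 0.1892z + -0.0991 = 0;  Δ = 0.4462;  z = -0.4140 or 0.2312 → z<0 root = -0.4140
x = 0.0714, y = 0.0778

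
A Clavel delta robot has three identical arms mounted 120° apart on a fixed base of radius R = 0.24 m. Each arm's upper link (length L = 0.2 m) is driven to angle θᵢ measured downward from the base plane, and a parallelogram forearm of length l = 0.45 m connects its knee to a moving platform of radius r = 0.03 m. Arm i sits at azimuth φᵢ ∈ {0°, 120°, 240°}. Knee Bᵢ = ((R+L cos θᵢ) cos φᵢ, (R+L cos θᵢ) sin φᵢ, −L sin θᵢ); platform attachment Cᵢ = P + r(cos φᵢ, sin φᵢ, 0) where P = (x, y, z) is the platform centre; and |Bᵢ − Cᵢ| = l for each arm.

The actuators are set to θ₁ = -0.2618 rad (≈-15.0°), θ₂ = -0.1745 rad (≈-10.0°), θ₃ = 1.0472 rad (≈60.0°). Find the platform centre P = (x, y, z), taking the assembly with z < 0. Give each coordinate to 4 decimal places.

φ1=0.0°: virtual centre (0.4032, 0.0000, 0.0518), radius l
O2 = (0.4070·cos120.0°, 0.4070·sin120.0°, 0.0347) = (-0.2035, 0.3524, 0.0347)
arm 3 at φ=240.0°: ρ3 = 0.3100;  O3 = (-0.1550, -0.2685, -0.1732)
|O₂|²−|O₁|² = 0.0016;  |O₃|²−|O₁|² = -0.0391
[-1.2133 0.7049 -0.0341]·P = 0.0016;  [-1.1164 -0.5369 -0.4499]·P = -0.0391
det = 1.4384;  x = 0.0186+-0.2332z,  y = 0.0342+-0.3531z
into |P−O₁|² = l²: 1.1791z² + 0.0517z + -0.0507 = 0;  Δ = 0.2419;  z = -0.2305 or 0.1867 → z<0 root = -0.2305
x = 0.0723, y = 0.1156

(0.0723, 0.1156, -0.2305)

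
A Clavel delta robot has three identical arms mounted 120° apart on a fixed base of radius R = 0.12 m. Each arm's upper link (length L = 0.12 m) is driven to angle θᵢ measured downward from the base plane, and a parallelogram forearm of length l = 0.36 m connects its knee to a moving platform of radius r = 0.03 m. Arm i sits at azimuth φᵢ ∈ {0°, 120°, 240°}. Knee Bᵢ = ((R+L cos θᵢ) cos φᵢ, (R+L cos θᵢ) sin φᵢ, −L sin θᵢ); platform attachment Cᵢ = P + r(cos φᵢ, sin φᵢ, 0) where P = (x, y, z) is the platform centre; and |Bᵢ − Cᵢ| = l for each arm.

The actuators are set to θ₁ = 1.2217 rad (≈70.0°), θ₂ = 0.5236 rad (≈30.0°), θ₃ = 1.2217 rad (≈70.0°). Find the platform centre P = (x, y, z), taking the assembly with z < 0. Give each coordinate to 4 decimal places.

arm 1 at φ=0.0°: (R−r)+L cos θ1 = 0.1310;  S1 = (0.1310, 0.0000, -0.1128)
φ2=120.0°: virtual centre (-0.0970, 0.1679, -0.0600), radius l
φ3=240.0°: virtual centre (-0.0655, -0.1135, -0.1128), radius l
|S₂|²−|S₁|² = 0.0113;  |S₃|²−|S₁|² = 0.0000
[-0.4560 0.3359 0.1055]·P = 0.0113;  [-0.3931 -0.2270 0.0000]·P = 0.0000
Cramer: x(z) = -0.0109+0.1017z;  y(z) = 0.0189-0.1761z
quadratic in z: (1.0414)z²+(0.1900)z+(-0.0964)=0, √Δ=0.6615 → z ∈ {-0.4088, 0.2264}; z = -0.4088 (taking z<0)
x = -0.0525, y = 0.0909

(-0.0525, 0.0909, -0.4088)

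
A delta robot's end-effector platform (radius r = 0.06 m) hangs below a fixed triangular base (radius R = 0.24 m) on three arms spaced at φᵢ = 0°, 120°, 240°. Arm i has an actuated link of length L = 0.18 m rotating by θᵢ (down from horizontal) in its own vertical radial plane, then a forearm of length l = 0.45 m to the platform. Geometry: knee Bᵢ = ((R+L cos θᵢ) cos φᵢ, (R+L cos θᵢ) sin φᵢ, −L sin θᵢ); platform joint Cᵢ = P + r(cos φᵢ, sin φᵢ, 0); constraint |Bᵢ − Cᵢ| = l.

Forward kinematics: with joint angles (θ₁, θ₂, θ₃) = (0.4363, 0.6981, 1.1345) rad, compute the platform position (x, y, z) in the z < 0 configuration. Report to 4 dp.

(0.0813, 0.0690, -0.4355)

arm 1 at φ=0.0°: e+L cos θ1 = 0.3431;  centre 1 = (0.3431, 0.0000, -0.0761)
centre 2 = (0.3179·cos120.0°, 0.3179·sin120.0°, -0.1157) = (-0.1589, 0.2753, -0.1157)
arm 3 at φ=240.0°: e+L cos θ3 = 0.2561;  centre 3 = (-0.1280, -0.2218, -0.1631)
subtract pairs → two planes through P
[-1.0042 0.5506 -0.0793]·P = -0.0091;  [-0.9423 -0.4435 -0.1741]·P = -0.0313
det = 0.9642;  x = 0.0221+-0.1359z,  y = 0.0238+-0.1039z
quadratic in z: (1.0293)z²+(0.2345)z+(-0.0931)=0, √Δ=0.6619 → z ∈ {-0.4355, 0.2077}; z = -0.4355 (taking z<0)
x = 0.0813, y = 0.0690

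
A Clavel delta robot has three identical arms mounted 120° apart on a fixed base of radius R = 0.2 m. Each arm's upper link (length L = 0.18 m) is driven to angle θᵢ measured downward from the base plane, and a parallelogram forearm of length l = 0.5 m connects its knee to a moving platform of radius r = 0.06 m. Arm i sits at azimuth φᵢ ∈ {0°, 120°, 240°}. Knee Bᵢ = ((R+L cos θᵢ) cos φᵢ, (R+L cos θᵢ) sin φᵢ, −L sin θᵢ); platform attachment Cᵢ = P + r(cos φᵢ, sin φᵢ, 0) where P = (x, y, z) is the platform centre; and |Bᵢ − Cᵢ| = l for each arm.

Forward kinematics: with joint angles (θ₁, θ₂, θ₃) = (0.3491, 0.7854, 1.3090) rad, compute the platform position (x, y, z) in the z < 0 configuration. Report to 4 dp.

φ1=0.0°: virtual centre (0.3091, 0.0000, -0.0616), radius l
S2 = (0.2673·cos120.0°, 0.2673·sin120.0°, -0.1273) = (-0.1336, 0.2315, -0.1273)
φ3=240.0°: virtual centre (-0.0933, -0.1616, -0.1739), radius l
subtract pairs → two planes through P
[-0.8856 0.4629 -0.1314]·P = -0.0117;  [-0.8049 -0.3232 -0.2246]·P = -0.0343
Cramer: x(z) = 0.0299-0.2223z;  y(z) = 0.0318-0.1413z
quadratic in z: (1.0694)z²+(0.2383)z+(-0.1672)=0, √Δ=0.8786 → z ∈ {-0.5222, 0.2994}; z = -0.5222 (taking z<0)
x = 0.1460, y = 0.1056

(0.1460, 0.1056, -0.5222)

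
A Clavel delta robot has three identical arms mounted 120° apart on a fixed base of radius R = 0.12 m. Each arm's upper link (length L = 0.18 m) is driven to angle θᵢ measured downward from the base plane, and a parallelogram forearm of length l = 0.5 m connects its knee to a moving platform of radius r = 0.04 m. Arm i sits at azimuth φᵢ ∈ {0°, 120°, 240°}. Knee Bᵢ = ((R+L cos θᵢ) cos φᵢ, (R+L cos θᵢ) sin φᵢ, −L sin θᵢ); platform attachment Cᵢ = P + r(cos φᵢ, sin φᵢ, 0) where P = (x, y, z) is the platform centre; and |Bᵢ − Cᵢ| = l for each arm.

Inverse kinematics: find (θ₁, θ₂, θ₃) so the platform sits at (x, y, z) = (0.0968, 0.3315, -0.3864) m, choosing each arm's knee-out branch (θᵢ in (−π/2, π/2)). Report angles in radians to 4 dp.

rotate P by −φ1: (0.0968, 0.3315, -0.3864)
  A=-0.0168, B=-0.3864, C=(l²−L²−A²−y'²−z²)/(2L)=-0.1163
  √(A²+B²)=0.3868;  θ1 = -1.6142+1.8763 ≈ 0.2621
rotate P by −φ2: (0.2387, -0.2496, -0.3864)
  A=-0.1587, B=-0.3864, C=(l²−L²−A²−y'²−z²)/(2L)=-0.0533
  γ=atan2(-0.3864,-0.1587)=-1.9605;  ψ=arccos(-0.1275)=1.6987;  θ2=γ+ψ≈-0.2618
rotate P by −φ3: (-0.3355, -0.0819, -0.3864)
  A cos θ + B sin θ = C:  0.4155·cos θ + -0.3864·sin θ = -0.3085
  γ=atan2(-0.3864,0.4155)=-0.7491;  ψ=arccos(-0.5436)=2.1456;  θ3=γ+ψ≈1.3964

θ₁ = 0.2621, θ₂ = -0.2618, θ₃ = 1.3964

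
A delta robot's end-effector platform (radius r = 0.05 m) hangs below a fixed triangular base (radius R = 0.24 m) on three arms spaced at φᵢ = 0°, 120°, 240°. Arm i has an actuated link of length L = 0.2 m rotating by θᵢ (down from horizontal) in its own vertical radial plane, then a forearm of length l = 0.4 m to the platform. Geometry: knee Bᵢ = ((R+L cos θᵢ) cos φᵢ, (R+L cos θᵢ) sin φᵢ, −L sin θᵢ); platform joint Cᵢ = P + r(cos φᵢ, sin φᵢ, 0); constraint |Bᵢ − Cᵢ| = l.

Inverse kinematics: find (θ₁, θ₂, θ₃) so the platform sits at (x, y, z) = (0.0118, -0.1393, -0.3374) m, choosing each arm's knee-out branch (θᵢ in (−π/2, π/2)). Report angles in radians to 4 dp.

rotate P by −φ1: (0.0118, -0.1393, -0.3374)
  e−x'=0.1782;  (l²−L²−(e−x')²−y'²−z²)/2L = -0.1125
  √(A²+B²)=0.3816;  θ1 = -1.0849+1.8701 ≈ 0.7852
rotate P by −φ2: (-0.1265, 0.0594, -0.3374)
  A=0.3165, B=-0.3374, C=(l²−L²−A²−y'²−z²)/(2L)=-0.2439
  √(A²+B²)=0.4626;  θ2 = -0.8173+2.1261 ≈ 1.3088
rotate P by −φ3: (0.1147, 0.0799, -0.3374)
  e−x'=0.0753;  (l²−L²−(e−x')²−y'²−z²)/2L = -0.0147
  γ=atan2(-0.3374,0.0753)=-1.3513;  ψ=arccos(-0.0425)=1.6133;  θ3=γ+ψ≈0.2620

θ₁ = 0.7852, θ₂ = 1.3088, θ₃ = 0.2620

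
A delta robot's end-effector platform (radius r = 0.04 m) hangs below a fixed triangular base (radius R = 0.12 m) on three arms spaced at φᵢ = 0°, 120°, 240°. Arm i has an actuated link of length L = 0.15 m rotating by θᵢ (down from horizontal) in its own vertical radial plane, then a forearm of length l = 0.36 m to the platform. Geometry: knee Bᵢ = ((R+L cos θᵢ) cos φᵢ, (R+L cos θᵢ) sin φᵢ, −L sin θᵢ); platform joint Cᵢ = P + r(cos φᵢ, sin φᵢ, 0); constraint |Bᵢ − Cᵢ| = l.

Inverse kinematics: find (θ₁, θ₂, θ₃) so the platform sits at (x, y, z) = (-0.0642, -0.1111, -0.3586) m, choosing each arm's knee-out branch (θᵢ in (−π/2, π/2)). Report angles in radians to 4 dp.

θ₁ = 0.8729, θ₂ = 0.8726, θ₃ = 0.0874

arm 1 (φ=0.0°): x'=-0.0642, y'=-0.1111
  A=0.1442, B=-0.3586, C=(l²−L²−A²−y'²−z²)/(2L)=-0.1821
  θ1 = atan2(B,A) + arccos(C/0.3865) = 0.8729
rotate P by −φ2: (-0.0641, 0.1111, -0.3586)
  A=0.1441, B=-0.3586, C=(l²−L²−A²−y'²−z²)/(2L)=-0.1821
  √(A²+B²)=0.3865;  θ2 = -1.1887+2.0613 ≈ 0.8726
arm 3 (φ=240.0°): x'=0.1283, y'=0.0000
  A=-0.0483, B=-0.3586, C=(l²−L²−A²−y'²−z²)/(2L)=-0.0794
  θ3 = atan2(B,A) + arccos(C/0.3618) = 0.0874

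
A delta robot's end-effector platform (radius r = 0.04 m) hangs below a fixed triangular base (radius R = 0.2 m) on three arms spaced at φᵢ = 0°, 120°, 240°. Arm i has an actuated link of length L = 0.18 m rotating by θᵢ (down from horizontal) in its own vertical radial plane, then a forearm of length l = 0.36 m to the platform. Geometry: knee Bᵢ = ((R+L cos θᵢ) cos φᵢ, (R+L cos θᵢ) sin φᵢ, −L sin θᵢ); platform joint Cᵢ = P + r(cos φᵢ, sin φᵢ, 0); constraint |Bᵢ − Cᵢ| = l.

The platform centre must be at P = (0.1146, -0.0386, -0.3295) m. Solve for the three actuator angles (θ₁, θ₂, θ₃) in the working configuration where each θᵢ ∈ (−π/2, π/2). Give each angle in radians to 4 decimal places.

θ₁ = 0.2619, θ₂ = 1.2220, θ₃ = 0.9602

rotate P by −φ1: (0.1146, -0.0386, -0.3295)
  e−x'=0.0454;  (l²−L²−(e−x')²−y'²−z²)/2L = -0.0414
  √(A²+B²)=0.3326;  θ1 = -1.4339+1.6957 ≈ 0.2619
rotate P by −φ2: (-0.0907, -0.0799, -0.3295)
  A cos θ + B sin θ = C:  0.2507·cos θ + -0.3295·sin θ = -0.2240
  θ2 = atan2(B,A) + arccos(C/0.4140) = 1.2220
rotate P by −φ3: (-0.0239, 0.1185, -0.3295)
  A cos θ + B sin θ = C:  0.1839·cos θ + -0.3295·sin θ = -0.1645
  γ=atan2(-0.3295,0.1839)=-1.0618;  ψ=arccos(-0.4360)=2.0220;  θ3=γ+ψ≈0.9602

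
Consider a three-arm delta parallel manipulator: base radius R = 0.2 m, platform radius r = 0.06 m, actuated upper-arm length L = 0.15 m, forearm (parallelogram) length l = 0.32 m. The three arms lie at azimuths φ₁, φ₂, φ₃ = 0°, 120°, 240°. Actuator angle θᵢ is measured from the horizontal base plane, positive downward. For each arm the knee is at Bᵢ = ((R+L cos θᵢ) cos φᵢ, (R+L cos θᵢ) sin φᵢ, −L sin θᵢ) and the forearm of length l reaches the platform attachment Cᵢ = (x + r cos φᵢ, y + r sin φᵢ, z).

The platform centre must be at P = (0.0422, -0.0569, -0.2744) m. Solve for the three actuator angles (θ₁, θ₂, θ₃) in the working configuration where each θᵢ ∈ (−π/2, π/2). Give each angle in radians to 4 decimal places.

arm 1 (φ=0.0°): x'=0.0422, y'=-0.0569
  A cos θ + B sin θ = C:  0.0978·cos θ + -0.2744·sin θ = -0.0273
  √(A²+B²)=0.2913;  θ1 = -1.2284+1.6647 ≈ 0.4363
rotate P by −φ2: (-0.0704, -0.0081, -0.2744)
  A cos θ + B sin θ = C:  0.2104·cos θ + -0.2744·sin θ = -0.1324
  θ2 = atan2(B,A) + arccos(C/0.3458) = 1.0470
φ3=240.0° → target in arm frame (0.0282, 0.0650)
  e−x'=0.1118;  (l²−L²−(e−x')²−y'²−z²)/2L = -0.0404
  √(A²+B²)=0.2963;  θ3 = -1.1838+1.7076 ≈ 0.5238

θ₁ = 0.4363, θ₂ = 1.0470, θ₃ = 0.5238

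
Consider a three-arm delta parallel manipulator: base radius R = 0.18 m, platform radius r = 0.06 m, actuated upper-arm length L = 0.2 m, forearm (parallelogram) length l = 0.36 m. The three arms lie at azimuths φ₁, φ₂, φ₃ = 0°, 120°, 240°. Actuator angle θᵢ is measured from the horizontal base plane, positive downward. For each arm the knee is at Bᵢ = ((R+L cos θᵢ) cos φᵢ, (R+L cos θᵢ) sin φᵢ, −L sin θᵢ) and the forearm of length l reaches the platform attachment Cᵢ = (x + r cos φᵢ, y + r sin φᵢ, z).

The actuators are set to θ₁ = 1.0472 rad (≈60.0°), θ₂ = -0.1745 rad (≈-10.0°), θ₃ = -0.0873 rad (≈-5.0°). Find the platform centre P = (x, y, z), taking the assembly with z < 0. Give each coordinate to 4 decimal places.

(-0.1386, 0.0062, -0.2045)

O1 = (0.2200·cos0.0°, 0.2200·sin0.0°, -0.1732) = (0.2200, 0.0000, -0.1732)
φ2=120.0°: virtual centre (-0.1585, 0.2745, 0.0347), radius l
O3 = (0.3192·cos240.0°, 0.3192·sin240.0°, 0.0174) = (-0.1596, -0.2765, 0.0174)
|O₂|²−|O₁|² = 0.0233;  |O₃|²−|O₁|² = 0.0238
plane₁₂: -0.7570x+0.5490y+0.4159z = 0.0233
Cramer: x(z) = -0.0311+0.5258z;  y(z) = -0.0004-0.0325z
into |P−O₁|² = l²: 1.2776z² + 0.0824z + -0.0366 = 0;  Δ = 0.1937;  z = -0.2045 or 0.1400 → z<0 root = -0.2045
x = -0.1386, y = 0.0062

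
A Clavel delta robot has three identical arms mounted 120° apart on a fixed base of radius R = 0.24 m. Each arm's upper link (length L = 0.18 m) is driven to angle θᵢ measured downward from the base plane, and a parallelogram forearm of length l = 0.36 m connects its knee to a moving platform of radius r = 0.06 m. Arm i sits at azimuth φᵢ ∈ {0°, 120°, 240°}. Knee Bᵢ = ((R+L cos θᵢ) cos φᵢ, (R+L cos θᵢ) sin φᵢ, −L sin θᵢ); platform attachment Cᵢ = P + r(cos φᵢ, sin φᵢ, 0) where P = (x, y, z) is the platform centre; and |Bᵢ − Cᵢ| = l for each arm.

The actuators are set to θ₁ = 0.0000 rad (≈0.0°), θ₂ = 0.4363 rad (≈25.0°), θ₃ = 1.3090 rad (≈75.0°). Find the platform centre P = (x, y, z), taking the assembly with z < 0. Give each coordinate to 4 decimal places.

(0.0911, 0.0967, -0.2190)

arm 1 at φ=0.0°: e+L cos θ1 = 0.3600;  O1 = (0.3600, 0.0000, 0.0000)
arm 2 at φ=120.0°: e+L cos θ2 = 0.3431;  O2 = (-0.1716, 0.2972, -0.0761)
φ3=240.0°: virtual centre (-0.1133, -0.1962, -0.1739), radius l
eliminate P² terms by subtracting sphere 1 from 2 and 3
linear system: -1.0631x+0.5943y = -0.0061−-0.1521z; -0.9466x+-0.3925y = -0.0480−-0.3477z
det = 0.9798;  x = 0.0316+-0.2719z,  y = 0.0462+-0.2303z
into |P−O₁|² = l²: 1.1270z² + 0.1573z + -0.0196 = 0;  Δ = 0.1130;  z = -0.2190 or 0.0794 → z<0 root = -0.2190
x = 0.0911, y = 0.0967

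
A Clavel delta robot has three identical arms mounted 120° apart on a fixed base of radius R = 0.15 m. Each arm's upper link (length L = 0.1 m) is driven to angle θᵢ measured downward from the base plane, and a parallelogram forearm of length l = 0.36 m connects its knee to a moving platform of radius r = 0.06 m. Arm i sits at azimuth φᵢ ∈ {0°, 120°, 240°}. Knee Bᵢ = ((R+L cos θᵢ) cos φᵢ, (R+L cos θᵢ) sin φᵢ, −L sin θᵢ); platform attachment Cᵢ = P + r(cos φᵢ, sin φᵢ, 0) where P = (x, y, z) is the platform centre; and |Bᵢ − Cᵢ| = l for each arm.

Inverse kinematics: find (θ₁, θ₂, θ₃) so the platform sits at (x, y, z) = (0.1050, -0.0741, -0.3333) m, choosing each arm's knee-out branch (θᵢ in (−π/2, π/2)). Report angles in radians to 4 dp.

φ1=0.0° → target in arm frame (0.1050, -0.0741)
  A=-0.0150, B=-0.3333, C=(l²−L²−A²−y'²−z²)/(2L)=0.0140
  θ1 = atan2(B,A) + arccos(C/0.3336) = -0.0869
rotate P by −φ2: (-0.1167, -0.0539, -0.3333)
  A=0.2067, B=-0.3333, C=(l²−L²−A²−y'²−z²)/(2L)=-0.1855
  √(A²+B²)=0.3922;  θ2 = -1.0157+2.0636 ≈ 1.0478
φ3=240.0° → target in arm frame (0.0117, 0.1280)
  A cos θ + B sin θ = C:  0.0783·cos θ + -0.3333·sin θ = -0.0700
  γ=atan2(-0.3333,0.0783)=-1.3400;  ψ=arccos(-0.2045)=1.7768;  θ3=γ+ψ≈0.4368

θ₁ = -0.0869, θ₂ = 1.0478, θ₃ = 0.4368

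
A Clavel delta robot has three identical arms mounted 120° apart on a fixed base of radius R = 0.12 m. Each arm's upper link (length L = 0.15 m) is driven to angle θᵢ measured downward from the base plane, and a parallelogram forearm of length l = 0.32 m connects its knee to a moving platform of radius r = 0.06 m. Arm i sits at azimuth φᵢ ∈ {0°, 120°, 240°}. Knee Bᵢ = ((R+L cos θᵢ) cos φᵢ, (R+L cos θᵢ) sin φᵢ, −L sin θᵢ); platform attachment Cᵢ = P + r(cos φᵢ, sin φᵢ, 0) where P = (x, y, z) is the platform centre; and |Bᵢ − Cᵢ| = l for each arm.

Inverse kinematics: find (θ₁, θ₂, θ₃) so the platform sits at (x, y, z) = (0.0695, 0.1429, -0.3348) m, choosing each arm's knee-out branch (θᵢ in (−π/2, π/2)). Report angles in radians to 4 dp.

θ₁ = 0.5238, θ₂ = 0.4366, θ₃ = 1.3091

φ1=0.0° → target in arm frame (0.0695, 0.1429)
  A=-0.0095, B=-0.3348, C=(l²−L²−A²−y'²−z²)/(2L)=-0.1757
  γ=atan2(-0.3348,-0.0095)=-1.5992;  ψ=arccos(-0.5245)=2.1229;  θ1=γ+ψ≈0.5238
arm 2 (φ=120.0°): x'=0.0890, y'=-0.1316
  e−x'=-0.0290;  (l²−L²−(e−x')²−y'²−z²)/2L = -0.1679
  θ2 = atan2(B,A) + arccos(C/0.3361) = 0.4366
arm 3 (φ=240.0°): x'=-0.1585, y'=-0.0113
  A=0.2185, B=-0.3348, C=(l²−L²−A²−y'²−z²)/(2L)=-0.2669
  √(A²+B²)=0.3998;  θ3 = -0.9926+2.3017 ≈ 1.3091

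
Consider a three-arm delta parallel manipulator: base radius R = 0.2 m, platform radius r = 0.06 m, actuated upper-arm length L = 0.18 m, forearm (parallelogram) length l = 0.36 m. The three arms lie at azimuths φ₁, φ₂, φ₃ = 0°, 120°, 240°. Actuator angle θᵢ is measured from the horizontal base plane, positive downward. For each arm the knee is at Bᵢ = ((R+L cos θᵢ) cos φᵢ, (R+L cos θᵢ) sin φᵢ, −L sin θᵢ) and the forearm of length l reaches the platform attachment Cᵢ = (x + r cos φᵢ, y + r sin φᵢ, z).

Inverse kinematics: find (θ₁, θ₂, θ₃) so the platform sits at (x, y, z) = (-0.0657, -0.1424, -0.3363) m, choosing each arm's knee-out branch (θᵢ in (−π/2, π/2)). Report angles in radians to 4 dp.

θ₁ = 1.1350, θ₂ = 1.2220, θ₃ = 0.0874

φ1=0.0° → target in arm frame (-0.0657, -0.1424)
  A=0.2057, B=-0.3363, C=(l²−L²−A²−y'²−z²)/(2L)=-0.2180
  θ1 = atan2(B,A) + arccos(C/0.3942) = 1.1350
arm 2 (φ=120.0°): x'=-0.0905, y'=0.1281
  A=0.2305, B=-0.3363, C=(l²−L²−A²−y'²−z²)/(2L)=-0.2373
  √(A²+B²)=0.4077;  θ2 = -0.9700+2.1920 ≈ 1.2220
φ3=240.0° → target in arm frame (0.1562, 0.0143)
  A cos θ + B sin θ = C:  -0.0162·cos θ + -0.3363·sin θ = -0.0455
  γ=atan2(-0.3363,-0.0162)=-1.6188;  ψ=arccos(-0.1350)=1.7062;  θ3=γ+ψ≈0.0874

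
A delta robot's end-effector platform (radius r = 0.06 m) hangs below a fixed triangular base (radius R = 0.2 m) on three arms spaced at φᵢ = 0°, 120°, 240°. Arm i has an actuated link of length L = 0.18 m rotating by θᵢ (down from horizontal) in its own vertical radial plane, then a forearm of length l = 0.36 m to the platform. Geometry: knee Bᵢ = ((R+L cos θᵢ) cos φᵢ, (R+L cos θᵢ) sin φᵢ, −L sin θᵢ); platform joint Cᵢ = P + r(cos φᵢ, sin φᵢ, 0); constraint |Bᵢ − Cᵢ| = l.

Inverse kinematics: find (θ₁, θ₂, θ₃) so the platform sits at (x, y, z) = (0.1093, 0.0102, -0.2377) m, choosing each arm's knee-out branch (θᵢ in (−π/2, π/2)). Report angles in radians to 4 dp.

θ₁ = -0.3491, θ₂ = 0.6983, θ₃ = 0.7856

arm 1 (φ=0.0°): x'=0.1093, y'=0.0102
  e−x'=0.0307;  (l²−L²−(e−x')²−y'²−z²)/2L = 0.1101
  θ1 = atan2(B,A) + arccos(C/0.2397) = -0.3491
φ2=120.0° → target in arm frame (-0.0458, -0.0998)
  A=0.1858, B=-0.2377, C=(l²−L²−A²−y'²−z²)/(2L)=-0.0105
  θ2 = atan2(B,A) + arccos(C/0.3017) = 0.6983
rotate P by −φ3: (-0.0635, 0.0896, -0.2377)
  A cos θ + B sin θ = C:  0.2035·cos θ + -0.2377·sin θ = -0.0242
  √(A²+B²)=0.3129;  θ3 = -0.8628+1.6483 ≈ 0.7856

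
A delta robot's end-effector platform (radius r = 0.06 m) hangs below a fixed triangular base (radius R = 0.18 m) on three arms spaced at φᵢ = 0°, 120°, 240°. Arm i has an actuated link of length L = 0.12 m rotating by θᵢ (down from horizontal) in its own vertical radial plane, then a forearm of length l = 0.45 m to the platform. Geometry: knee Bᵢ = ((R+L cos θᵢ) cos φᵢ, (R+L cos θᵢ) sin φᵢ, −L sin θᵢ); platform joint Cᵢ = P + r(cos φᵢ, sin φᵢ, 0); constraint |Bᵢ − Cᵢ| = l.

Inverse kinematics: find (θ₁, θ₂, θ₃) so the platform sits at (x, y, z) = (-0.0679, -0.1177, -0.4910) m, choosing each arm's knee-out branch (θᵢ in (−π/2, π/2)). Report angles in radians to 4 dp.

arm 1 (φ=0.0°): x'=-0.0679, y'=-0.1177
  e−x'=0.1879;  (l²−L²−(e−x')²−y'²−z²)/2L = -0.4256
  √(A²+B²)=0.5257;  θ1 = -1.2053+2.5141 ≈ 1.3088
φ2=120.0° → target in arm frame (-0.0680, 0.1177)
  e−x'=0.1880;  (l²−L²−(e−x')²−y'²−z²)/2L = -0.4257
  √(A²+B²)=0.5258;  θ2 = -1.2052+2.5143 ≈ 1.3092
arm 3 (φ=240.0°): x'=0.1359, y'=0.0000
  A=-0.0159, B=-0.4910, C=(l²−L²−A²−y'²−z²)/(2L)=-0.2218
  γ=atan2(-0.4910,-0.0159)=-1.6031;  ψ=arccos(-0.4515)=2.0392;  θ3=γ+ψ≈0.4361

θ₁ = 1.3088, θ₂ = 1.3092, θ₃ = 0.4361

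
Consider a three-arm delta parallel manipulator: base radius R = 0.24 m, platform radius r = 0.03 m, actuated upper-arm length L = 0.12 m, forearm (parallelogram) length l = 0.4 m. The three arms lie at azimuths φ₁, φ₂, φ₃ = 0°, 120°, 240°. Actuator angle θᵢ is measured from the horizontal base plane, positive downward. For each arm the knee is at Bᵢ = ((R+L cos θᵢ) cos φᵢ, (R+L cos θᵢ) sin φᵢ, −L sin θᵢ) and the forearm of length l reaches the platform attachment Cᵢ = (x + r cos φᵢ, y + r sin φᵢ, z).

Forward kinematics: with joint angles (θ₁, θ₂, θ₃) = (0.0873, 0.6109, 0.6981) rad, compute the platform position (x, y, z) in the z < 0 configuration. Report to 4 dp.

φ1=0.0°: virtual centre (0.3295, 0.0000, -0.0105), radius l
arm 2 at φ=120.0°: (R−r)+L cos θ2 = 0.3083;  O2 = (-0.1541, 0.2670, -0.0688)
arm 3 at φ=240.0°: (R−r)+L cos θ3 = 0.3019;  O3 = (-0.1510, -0.2615, -0.0771)
eliminate P² terms by subtracting sphere 1 from 2 and 3
linear system: -0.9674x+0.5340y = -0.0089−-0.1167z; -0.9610x+-0.5230y = -0.0116−-0.1333z
Cramer: x(z) = 0.0107-0.1298z;  y(z) = 0.0026-0.0165z
sphere 1 gives Az²+Bz+C=0 with A=1.0171, B=0.1036, C=-0.0582;  B²−4AC=0.2475;  roots -0.2955, 0.1936;  negative root z = -0.2955
x = 0.0490, y = 0.0075

(0.0490, 0.0075, -0.2955)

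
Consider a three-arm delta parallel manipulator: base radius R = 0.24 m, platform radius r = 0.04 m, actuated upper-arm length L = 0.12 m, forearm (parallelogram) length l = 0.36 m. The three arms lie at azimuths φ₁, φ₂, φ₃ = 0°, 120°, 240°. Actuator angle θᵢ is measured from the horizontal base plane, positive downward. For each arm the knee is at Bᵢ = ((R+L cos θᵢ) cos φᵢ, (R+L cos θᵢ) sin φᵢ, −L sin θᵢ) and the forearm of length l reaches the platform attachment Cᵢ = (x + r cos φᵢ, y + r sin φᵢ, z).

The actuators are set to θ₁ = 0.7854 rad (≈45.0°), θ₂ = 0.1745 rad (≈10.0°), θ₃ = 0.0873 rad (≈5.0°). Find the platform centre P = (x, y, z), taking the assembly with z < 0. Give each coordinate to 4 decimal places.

(-0.0494, -0.0045, -0.2186)

φ1=0.0°: virtual centre (0.2849, 0.0000, -0.0849), radius l
φ2=120.0°: virtual centre (-0.1591, 0.2755, -0.0208), radius l
arm 3 at φ=240.0°: (R−r)+L cos θ3 = 0.3195;  S3 = (-0.1598, -0.2767, -0.0105)
|S₂|²−|S₁|² = 0.0133;  |S₃|²−|S₁|² = 0.0139
linear system: -0.8879x+0.5511y = 0.0133−0.1280z; -0.8892x+-0.5535y = 0.0139−0.1488z
det = 0.9815;  x = -0.0153+0.1557z,  y = -0.0005+0.0186z
quadratic in z: (1.0246)z²+(0.0762)z+(-0.0323)=0, √Δ=0.3717 → z ∈ {-0.2186, 0.1442}; z = -0.2186 (taking z<0)
x = -0.0494, y = -0.0045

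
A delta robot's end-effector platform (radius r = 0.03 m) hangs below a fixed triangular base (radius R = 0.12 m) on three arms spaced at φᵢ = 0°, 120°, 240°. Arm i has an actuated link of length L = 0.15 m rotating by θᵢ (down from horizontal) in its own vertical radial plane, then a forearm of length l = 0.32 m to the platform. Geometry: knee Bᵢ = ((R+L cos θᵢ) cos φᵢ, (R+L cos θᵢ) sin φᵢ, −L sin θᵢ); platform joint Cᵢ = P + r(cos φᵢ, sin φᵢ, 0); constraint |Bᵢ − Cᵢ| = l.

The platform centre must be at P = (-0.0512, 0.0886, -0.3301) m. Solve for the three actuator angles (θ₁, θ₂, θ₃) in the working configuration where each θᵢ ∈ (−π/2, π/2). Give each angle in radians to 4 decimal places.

φ1=0.0° → target in arm frame (-0.0512, 0.0886)
  e−x'=0.1412;  (l²−L²−(e−x')²−y'²−z²)/2L = -0.1895
  θ1 = atan2(B,A) + arccos(C/0.3590) = 0.9603
φ2=120.0° → target in arm frame (0.1023, 0.0000)
  A=-0.0123, B=-0.3301, C=(l²−L²−A²−y'²−z²)/(2L)=-0.0974
  θ2 = atan2(B,A) + arccos(C/0.3303) = 0.2620
rotate P by −φ3: (-0.0511, -0.0886, -0.3301)
  A cos θ + B sin θ = C:  0.1411·cos θ + -0.3301·sin θ = -0.1895
  θ3 = atan2(B,A) + arccos(C/0.3590) = 0.9600

θ₁ = 0.9603, θ₂ = 0.2620, θ₃ = 0.9600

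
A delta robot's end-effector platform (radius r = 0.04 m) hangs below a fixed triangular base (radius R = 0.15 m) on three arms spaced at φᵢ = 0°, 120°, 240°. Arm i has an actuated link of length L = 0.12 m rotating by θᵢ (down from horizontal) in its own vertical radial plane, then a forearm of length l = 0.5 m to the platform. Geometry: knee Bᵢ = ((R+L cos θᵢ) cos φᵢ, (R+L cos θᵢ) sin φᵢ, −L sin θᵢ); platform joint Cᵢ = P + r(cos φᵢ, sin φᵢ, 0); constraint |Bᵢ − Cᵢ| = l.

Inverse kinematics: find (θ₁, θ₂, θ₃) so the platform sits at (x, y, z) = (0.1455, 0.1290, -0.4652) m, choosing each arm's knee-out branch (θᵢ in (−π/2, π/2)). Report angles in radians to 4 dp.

rotate P by −φ1: (0.1455, 0.1290, -0.4652)
  A cos θ + B sin θ = C:  -0.0355·cos θ + -0.4652·sin θ = 0.0054
  γ=atan2(-0.4652,-0.0355)=-1.6470;  ψ=arccos(0.0115)=1.5593;  θ1=γ+ψ≈-0.0877
φ2=120.0° → target in arm frame (0.0390, -0.1905)
  e−x'=0.0710;  (l²−L²−(e−x')²−y'²−z²)/2L = -0.0923
  γ=atan2(-0.4652,0.0710)=-1.4193;  ψ=arccos(-0.1961)=1.7682;  θ2=γ+ψ≈0.3489
rotate P by −φ3: (-0.1845, 0.0615, -0.4652)
  A=0.2945, B=-0.4652, C=(l²−L²−A²−y'²−z²)/(2L)=-0.2971
  θ3 = atan2(B,A) + arccos(C/0.5506) = 1.1343

θ₁ = -0.0877, θ₂ = 0.3489, θ₃ = 1.1343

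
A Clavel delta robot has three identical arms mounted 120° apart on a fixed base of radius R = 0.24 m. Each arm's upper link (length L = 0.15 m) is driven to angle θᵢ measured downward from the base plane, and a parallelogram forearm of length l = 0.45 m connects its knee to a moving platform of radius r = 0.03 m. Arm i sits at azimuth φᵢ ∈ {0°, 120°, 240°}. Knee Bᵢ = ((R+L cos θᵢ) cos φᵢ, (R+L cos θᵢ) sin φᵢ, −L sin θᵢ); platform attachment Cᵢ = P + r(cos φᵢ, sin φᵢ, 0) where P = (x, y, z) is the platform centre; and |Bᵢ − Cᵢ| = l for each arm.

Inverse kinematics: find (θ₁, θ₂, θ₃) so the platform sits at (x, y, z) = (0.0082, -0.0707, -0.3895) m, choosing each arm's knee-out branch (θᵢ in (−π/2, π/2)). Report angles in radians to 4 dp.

rotate P by −φ1: (0.0082, -0.0707, -0.3895)
  A=0.2018, B=-0.3895, C=(l²−L²−A²−y'²−z²)/(2L)=-0.0581
  θ1 = atan2(B,A) + arccos(C/0.4387) = 0.6109
rotate P by −φ2: (-0.0653, 0.0282, -0.3895)
  A cos θ + B sin θ = C:  0.2753·cos θ + -0.3895·sin θ = -0.1610
  γ=atan2(-0.3895,0.2753)=-0.9555;  ψ=arccos(-0.3376)=1.9152;  θ2=γ+ψ≈0.9597
φ3=240.0° → target in arm frame (0.0571, 0.0425)
  A cos θ + B sin θ = C:  0.1529·cos θ + -0.3895·sin θ = 0.0104
  θ3 = atan2(B,A) + arccos(C/0.4184) = 0.3492

θ₁ = 0.6109, θ₂ = 0.9597, θ₃ = 0.3492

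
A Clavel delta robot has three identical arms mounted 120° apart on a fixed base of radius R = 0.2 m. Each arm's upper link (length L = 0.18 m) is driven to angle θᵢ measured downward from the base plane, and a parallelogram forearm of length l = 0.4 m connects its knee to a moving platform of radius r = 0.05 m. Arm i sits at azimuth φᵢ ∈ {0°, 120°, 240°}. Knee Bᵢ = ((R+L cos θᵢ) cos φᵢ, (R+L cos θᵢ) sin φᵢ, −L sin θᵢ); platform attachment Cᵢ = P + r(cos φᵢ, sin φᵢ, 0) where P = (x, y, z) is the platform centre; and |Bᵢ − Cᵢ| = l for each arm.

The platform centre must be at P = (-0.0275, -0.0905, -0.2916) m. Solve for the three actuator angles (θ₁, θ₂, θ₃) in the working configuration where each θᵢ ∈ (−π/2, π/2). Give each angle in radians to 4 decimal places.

θ₁ = 0.5234, θ₂ = 0.6979, θ₃ = -0.1747

rotate P by −φ1: (-0.0275, -0.0905, -0.2916)
  A cos θ + B sin θ = C:  0.1775·cos θ + -0.2916·sin θ = 0.0080
  √(A²+B²)=0.3414;  θ1 = -1.0240+1.5474 ≈ 0.5234
arm 2 (φ=120.0°): x'=-0.0646, y'=0.0691
  e−x'=0.2146;  (l²−L²−(e−x')²−y'²−z²)/2L = -0.0230
  γ=atan2(-0.2916,0.2146)=-0.9363;  ψ=arccos(-0.0634)=1.6342;  θ2=γ+ψ≈0.6979
rotate P by −φ3: (0.0921, 0.0214, -0.2916)
  A=0.0579, B=-0.2916, C=(l²−L²−A²−y'²−z²)/(2L)=0.1077
  √(A²+B²)=0.2973;  θ3 = -1.3749+1.2002 ≈ -0.1747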